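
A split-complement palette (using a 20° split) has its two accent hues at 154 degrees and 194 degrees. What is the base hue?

The accents sit 20° either side of the complement, so the complement is their short-arc midpoint on the wheel.
Short-arc midpoint of 154° and 194°: 174°.
Base is 180° from the complement: 174 − 180 = -6 → -6 + 360 = 354°

354°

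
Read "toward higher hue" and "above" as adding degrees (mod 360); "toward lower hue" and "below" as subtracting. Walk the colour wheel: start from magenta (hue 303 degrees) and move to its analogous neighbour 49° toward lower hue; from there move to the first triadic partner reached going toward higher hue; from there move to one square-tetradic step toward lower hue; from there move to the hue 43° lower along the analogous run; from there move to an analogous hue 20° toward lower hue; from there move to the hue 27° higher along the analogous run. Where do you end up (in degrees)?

248°

−49° (analog 49° ↓): 303 − 49 = 254°
+120° (triadic ↑): 254 + 120 = 374 → 374 − 360 = 14°
−90° (square ↓): 14 − 90 = -76 → -76 + 360 = 284°
−43° (analog 43° ↓): 284 − 43 = 241°
−20° (analog 20° ↓): 241 − 20 = 221°
+27° (analog 27° ↑): 221 + 27 = 248°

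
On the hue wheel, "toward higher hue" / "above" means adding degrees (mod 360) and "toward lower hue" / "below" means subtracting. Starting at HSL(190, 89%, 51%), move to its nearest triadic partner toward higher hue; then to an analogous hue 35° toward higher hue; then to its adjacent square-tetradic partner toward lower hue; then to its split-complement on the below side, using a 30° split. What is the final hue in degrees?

190 + 120 = 310°   (triadic ↑)
310 + 35 = 345°   (analog 35° ↑)
345 − 90 = 255°   (square ↓)
255 + 150 = 405 → 405 − 360 = 45°   (split-comp 30° ↓)

45°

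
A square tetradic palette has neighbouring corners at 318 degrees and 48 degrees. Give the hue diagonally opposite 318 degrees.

A square tetradic scheme places four hues 90° apart; opposite corners are 180° apart.
318 + 180 = 498 → 498 − 360 = 138°

138°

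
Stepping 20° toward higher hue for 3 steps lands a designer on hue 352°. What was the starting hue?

292°

3 steps of 20° (toward higher hue) give a net shift of +60°.
Start = end − shift: 352 − 60 = 292°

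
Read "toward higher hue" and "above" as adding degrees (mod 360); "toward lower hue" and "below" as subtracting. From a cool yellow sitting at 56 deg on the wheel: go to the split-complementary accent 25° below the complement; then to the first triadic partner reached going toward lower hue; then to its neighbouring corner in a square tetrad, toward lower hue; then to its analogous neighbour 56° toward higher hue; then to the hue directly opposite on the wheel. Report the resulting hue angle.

split-comp 25° ↓ +155°: 56 + 155 = 211°
triadic ↓ −120°: 211 − 120 = 91°
square ↓ −90°: 91 − 90 = 1°
analog 56° ↑ +56°: 1 + 56 = 57°
complement +180°: 57 + 180 = 237°

237°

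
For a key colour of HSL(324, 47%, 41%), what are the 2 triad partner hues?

A triad places three hues 120° apart.
324 + 120 = 444 → 444 − 360 = 84°
324 + 240 = 564 → 564 − 360 = 204°

84° and 204°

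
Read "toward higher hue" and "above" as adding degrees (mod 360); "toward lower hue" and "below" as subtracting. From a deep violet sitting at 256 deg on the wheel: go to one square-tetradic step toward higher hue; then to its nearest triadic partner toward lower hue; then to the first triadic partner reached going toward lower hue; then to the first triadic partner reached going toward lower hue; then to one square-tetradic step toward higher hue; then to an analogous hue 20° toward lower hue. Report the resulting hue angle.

56°

256 + 90 = 346°   (square ↑)
346 − 120 = 226°   (triadic ↓)
226 − 120 = 106°   (triadic ↓)
106 − 120 = -14 → -14 + 360 = 346°   (triadic ↓)
346 + 90 = 436 → 436 − 360 = 76°   (square ↑)
76 − 20 = 56°   (analog 20° ↓)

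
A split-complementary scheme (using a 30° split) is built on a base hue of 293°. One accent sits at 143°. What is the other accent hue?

83°

Split-complementary hues sit 30° either side of the complement.
Complement of the base 293°: 293 + 180 = 473 → 473 − 360 = 113°
The given accent 143° is 30° one side of 113°; the other accent sits 30° the other side: 113 − 30 = 83°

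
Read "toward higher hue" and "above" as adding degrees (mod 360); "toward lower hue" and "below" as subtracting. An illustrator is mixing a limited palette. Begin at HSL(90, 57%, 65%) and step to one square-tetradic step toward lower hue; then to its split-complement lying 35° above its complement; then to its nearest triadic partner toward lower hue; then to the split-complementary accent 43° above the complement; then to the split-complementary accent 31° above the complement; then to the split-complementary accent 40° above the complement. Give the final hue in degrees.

90 − 90 = 0°   (square ↓)
0 + 215 = 215°   (split-comp 35° ↑)
215 − 120 = 95°   (triadic ↓)
95 + 223 = 318°   (split-comp 43° ↑)
318 + 211 = 529 → 529 − 360 = 169°   (split-comp 31° ↑)
169 + 220 = 389 → 389 − 360 = 29°   (split-comp 40° ↑)

29°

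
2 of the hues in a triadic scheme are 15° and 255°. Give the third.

135°

A triad places three hues 120° apart.
The full set through 15° is {15°, 135°, 255°}.
Given {15°, 255°}, the missing hue is 135°.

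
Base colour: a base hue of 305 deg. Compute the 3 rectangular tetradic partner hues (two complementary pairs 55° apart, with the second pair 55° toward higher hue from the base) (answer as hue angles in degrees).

0°, 125°, 180°

A rectangular tetradic uses two complementary pairs 55° apart: offsets 0°, 55°, 180°, 235°.
305 + 55 = 360 → 360 − 360 = 0°
305 + 180 = 485 → 485 − 360 = 125°
305 + 235 = 540 → 540 − 360 = 180°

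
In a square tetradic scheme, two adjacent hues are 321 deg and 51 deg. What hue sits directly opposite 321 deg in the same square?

A square tetradic scheme places four hues 90° apart; opposite corners are 180° apart.
321 + 180 = 501 → 501 − 360 = 141°

141°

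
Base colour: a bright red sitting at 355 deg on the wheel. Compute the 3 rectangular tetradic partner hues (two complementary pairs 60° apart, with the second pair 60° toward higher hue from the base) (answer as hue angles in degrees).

A rectangular tetradic uses two complementary pairs 60° apart: offsets 0°, 60°, 180°, 240°.
355 + 60 = 415 → 415 − 360 = 55°
355 + 180 = 535 → 535 − 360 = 175°
355 + 240 = 595 → 595 − 360 = 235°

55°, 175° and 235°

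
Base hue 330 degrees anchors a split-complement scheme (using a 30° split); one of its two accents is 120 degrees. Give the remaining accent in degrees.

Split-complementary hues sit 30° either side of the complement.
Complement of the base 330°: 330 + 180 = 510 → 510 − 360 = 150°
The given accent 120° is 30° one side of 150°; the other accent sits 30° the other side: 150 + 30 = 180°

180°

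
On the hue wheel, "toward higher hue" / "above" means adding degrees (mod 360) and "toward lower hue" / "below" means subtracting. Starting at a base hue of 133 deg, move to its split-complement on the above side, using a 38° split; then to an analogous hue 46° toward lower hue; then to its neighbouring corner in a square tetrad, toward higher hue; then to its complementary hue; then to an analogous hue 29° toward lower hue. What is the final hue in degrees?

186°

133 + 218 = 351°   (split-comp 38° ↑)
351 − 46 = 305°   (analog 46° ↓)
305 + 90 = 395 → 395 − 360 = 35°   (square ↑)
35 + 180 = 215°   (complement)
215 − 29 = 186°   (analog 29° ↓)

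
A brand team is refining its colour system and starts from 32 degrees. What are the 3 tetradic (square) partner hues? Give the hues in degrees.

122°, 212°, and 302°

A square tetradic scheme places four hues every 90°.
32 + 90 = 122°
32 + 180 = 212°
32 + 270 = 302°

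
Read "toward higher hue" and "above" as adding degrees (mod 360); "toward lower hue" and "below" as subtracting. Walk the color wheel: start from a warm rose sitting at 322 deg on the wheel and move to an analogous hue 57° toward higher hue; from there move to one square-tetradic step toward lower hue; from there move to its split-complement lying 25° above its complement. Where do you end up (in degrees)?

134°

+57° (analog 57° ↑): 322 + 57 = 379 → 379 − 360 = 19°
−90° (square ↓): 19 − 90 = -71 → -71 + 360 = 289°
+205° (split-comp 25° ↑): 289 + 205 = 494 → 494 − 360 = 134°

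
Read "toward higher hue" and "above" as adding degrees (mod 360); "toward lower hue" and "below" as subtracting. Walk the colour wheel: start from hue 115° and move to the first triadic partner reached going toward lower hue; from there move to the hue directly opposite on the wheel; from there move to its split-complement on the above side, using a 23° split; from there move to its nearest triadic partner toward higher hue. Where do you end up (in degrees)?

138°

−120° (triadic ↓): 115 − 120 = -5 → -5 + 360 = 355°
+180° (complement): 355 + 180 = 535 → 535 − 360 = 175°
+203° (split-comp 23° ↑): 175 + 203 = 378 → 378 − 360 = 18°
+120° (triadic ↑): 18 + 120 = 138°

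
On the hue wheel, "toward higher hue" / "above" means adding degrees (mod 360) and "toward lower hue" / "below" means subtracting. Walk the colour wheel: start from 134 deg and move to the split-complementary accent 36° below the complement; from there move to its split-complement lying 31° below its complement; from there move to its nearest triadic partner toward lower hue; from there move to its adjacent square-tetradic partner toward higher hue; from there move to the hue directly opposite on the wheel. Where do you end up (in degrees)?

217°

+144° (split-comp 36° ↓): 134 + 144 = 278°
+149° (split-comp 31° ↓): 278 + 149 = 427 → 427 − 360 = 67°
−120° (triadic ↓): 67 − 120 = -53 → -53 + 360 = 307°
+90° (square ↑): 307 + 90 = 397 → 397 − 360 = 37°
+180° (complement): 37 + 180 = 217°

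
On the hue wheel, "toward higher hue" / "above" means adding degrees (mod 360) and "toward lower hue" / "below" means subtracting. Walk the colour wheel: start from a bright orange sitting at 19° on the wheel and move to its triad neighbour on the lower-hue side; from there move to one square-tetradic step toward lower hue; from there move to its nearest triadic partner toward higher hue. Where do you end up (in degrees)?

289°

−120° (triadic ↓): 19 − 120 = -101 → -101 + 360 = 259°
−90° (square ↓): 259 − 90 = 169°
+120° (triadic ↑): 169 + 120 = 289°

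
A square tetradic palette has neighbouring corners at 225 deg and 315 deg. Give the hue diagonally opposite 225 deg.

45°

A square tetradic scheme places four hues 90° apart; opposite corners are 180° apart.
225 + 180 = 405 → 405 − 360 = 45°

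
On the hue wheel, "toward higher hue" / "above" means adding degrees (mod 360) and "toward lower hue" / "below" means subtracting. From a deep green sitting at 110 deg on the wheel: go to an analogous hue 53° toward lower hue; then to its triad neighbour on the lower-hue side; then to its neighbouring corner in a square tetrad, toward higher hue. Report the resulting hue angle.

27°

analog 53° ↓ −53°: 110 − 53 = 57°
triadic ↓ −120°: 57 − 120 = -63 → -63 + 360 = 297°
square ↑ +90°: 297 + 90 = 387 → 387 − 360 = 27°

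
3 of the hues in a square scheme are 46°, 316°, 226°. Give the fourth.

136°

A square tetradic scheme places four hues every 90°.
The full set through 46° is {46°, 136°, 226°, 316°}.
Given {46°, 226°, 316°}, the missing hue is 136°.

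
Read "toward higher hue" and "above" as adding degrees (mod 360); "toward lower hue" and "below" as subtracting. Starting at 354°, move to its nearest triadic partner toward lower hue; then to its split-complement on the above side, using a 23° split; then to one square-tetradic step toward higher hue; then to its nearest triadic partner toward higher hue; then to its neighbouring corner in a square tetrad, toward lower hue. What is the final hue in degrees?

354 − 120 = 234°   (triadic ↓)
234 + 203 = 437 → 437 − 360 = 77°   (split-comp 23° ↑)
77 + 90 = 167°   (square ↑)
167 + 120 = 287°   (triadic ↑)
287 − 90 = 197°   (square ↓)

197°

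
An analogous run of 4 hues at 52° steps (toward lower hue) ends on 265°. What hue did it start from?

3 steps of 52° (toward lower hue) give a net shift of −156°.
Start = end − shift: 265 + 156 = 421 → 421 − 360 = 61°

61°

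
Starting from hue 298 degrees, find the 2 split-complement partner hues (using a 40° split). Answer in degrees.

78° and 158°

Split-complementary hues sit 40° either side of the complement.
Complement of 298 degrees: 298 + 180 = 478 → 478 − 360 = 118°
118 − 40 = 78°
118 + 40 = 158°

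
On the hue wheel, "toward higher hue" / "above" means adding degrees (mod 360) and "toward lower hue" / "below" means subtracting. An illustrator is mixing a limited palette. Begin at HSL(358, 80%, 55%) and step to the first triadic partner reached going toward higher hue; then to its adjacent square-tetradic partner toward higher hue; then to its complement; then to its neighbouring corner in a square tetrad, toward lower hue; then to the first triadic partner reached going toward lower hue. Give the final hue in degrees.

358 + 120 = 478 → 478 − 360 = 118°   (triadic ↑)
118 + 90 = 208°   (square ↑)
208 + 180 = 388 → 388 − 360 = 28°   (complement)
28 − 90 = -62 → -62 + 360 = 298°   (square ↓)
298 − 120 = 178°   (triadic ↓)

178°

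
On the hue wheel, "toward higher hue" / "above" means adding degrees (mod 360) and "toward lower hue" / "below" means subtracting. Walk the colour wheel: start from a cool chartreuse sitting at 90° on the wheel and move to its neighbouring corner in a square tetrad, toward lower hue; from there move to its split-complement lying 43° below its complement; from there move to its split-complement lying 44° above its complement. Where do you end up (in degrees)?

90 − 90 = 0°   (square ↓)
0 + 137 = 137°   (split-comp 43° ↓)
137 + 224 = 361 → 361 − 360 = 1°   (split-comp 44° ↑)

1°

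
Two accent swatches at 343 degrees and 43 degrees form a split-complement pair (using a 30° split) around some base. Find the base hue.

193°

The accents sit 30° either side of the complement, so the complement is their short-arc midpoint on the wheel.
Short-arc midpoint of 343° and 43°: 13°.
Base is 180° from the complement: 13 − 180 = -167 → -167 + 360 = 193°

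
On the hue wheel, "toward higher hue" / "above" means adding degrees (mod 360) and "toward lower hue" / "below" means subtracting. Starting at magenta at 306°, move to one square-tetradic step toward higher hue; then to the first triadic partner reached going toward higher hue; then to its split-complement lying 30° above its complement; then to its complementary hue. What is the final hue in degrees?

186°

306 + 90 = 396 → 396 − 360 = 36°   (square ↑)
36 + 120 = 156°   (triadic ↑)
156 + 210 = 366 → 366 − 360 = 6°   (split-comp 30° ↑)
6 + 180 = 186°   (complement)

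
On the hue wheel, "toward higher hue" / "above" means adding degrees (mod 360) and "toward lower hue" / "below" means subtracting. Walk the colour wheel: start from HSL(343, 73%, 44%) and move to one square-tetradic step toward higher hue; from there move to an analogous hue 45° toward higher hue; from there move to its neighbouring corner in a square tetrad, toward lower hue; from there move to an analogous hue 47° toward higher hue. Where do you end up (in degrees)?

75°

343 + 90 = 433 → 433 − 360 = 73°   (square ↑)
73 + 45 = 118°   (analog 45° ↑)
118 − 90 = 28°   (square ↓)
28 + 47 = 75°   (analog 47° ↑)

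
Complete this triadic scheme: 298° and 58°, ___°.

A triad places three hues 120° apart.
The full set through 58° is {58°, 178°, 298°}.
Given {58°, 298°}, the missing hue is 178°.

178°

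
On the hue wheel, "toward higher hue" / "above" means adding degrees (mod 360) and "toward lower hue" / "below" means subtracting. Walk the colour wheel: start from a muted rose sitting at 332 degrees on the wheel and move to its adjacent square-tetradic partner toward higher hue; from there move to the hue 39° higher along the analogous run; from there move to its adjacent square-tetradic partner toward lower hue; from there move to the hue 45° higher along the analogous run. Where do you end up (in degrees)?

square ↑ +90°: 332 + 90 = 422 → 422 − 360 = 62°
analog 39° ↑ +39°: 62 + 39 = 101°
square ↓ −90°: 101 − 90 = 11°
analog 45° ↑ +45°: 11 + 45 = 56°

56°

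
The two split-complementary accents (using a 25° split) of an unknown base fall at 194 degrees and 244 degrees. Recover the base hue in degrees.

The accents sit 25° either side of the complement, so the complement is their short-arc midpoint on the wheel.
Short-arc midpoint of 194° and 244°: 219°.
Base is 180° from the complement: 219 − 180 = 39°

39°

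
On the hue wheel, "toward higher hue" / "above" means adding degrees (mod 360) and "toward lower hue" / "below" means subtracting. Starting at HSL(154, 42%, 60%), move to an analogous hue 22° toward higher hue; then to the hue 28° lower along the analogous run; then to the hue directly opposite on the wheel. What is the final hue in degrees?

154 + 22 = 176°   (analog 22° ↑)
176 − 28 = 148°   (analog 28° ↓)
148 + 180 = 328°   (complement)

328°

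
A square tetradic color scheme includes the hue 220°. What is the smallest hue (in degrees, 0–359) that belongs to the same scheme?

40°

A square tetradic scheme places four hues every 90°.
The full set through 220° is {40°, 130°, 220°, 310°}.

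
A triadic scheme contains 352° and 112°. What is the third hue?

232°

A triad spaces three hues 120° apart.
The full set is {112°, 232°, 352°}.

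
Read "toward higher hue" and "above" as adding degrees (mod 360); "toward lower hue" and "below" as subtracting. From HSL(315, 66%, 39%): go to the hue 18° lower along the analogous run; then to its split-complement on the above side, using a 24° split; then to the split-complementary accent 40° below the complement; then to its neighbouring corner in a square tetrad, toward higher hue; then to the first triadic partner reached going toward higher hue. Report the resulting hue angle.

131°

−18° (analog 18° ↓): 315 − 18 = 297°
+204° (split-comp 24° ↑): 297 + 204 = 501 → 501 − 360 = 141°
+140° (split-comp 40° ↓): 141 + 140 = 281°
+90° (square ↑): 281 + 90 = 371 → 371 − 360 = 11°
+120° (triadic ↑): 11 + 120 = 131°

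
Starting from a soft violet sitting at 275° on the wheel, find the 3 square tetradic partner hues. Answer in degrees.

A square tetradic scheme places four hues every 90°.
275 + 90 = 365 → 365 − 360 = 5°
275 + 180 = 455 → 455 − 360 = 95°
275 + 270 = 545 → 545 − 360 = 185°

5°, 95°, 185°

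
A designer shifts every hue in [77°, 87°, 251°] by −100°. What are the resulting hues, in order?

337°, 347°, 151°

77 − 100 = -23 → -23 + 360 = 337°
87 − 100 = -13 → -13 + 360 = 347°
251 − 100 = 151°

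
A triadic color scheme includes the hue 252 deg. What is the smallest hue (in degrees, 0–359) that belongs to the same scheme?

A triad places three hues 120° apart.
The full set through 252° is {12°, 132°, 252°}.

12°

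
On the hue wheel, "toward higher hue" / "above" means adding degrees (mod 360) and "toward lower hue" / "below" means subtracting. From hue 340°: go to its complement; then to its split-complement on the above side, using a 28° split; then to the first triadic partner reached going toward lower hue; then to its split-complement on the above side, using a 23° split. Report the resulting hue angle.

complement +180°: 340 + 180 = 520 → 520 − 360 = 160°
split-comp 28° ↑ +208°: 160 + 208 = 368 → 368 − 360 = 8°
triadic ↓ −120°: 8 − 120 = -112 → -112 + 360 = 248°
split-comp 23° ↑ +203°: 248 + 203 = 451 → 451 − 360 = 91°

91°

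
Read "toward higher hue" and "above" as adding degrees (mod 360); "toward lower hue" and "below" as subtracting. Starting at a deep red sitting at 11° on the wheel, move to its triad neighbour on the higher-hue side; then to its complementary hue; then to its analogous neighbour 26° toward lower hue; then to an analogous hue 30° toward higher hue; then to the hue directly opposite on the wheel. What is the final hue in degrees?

135°

+120° (triadic ↑): 11 + 120 = 131°
+180° (complement): 131 + 180 = 311°
−26° (analog 26° ↓): 311 − 26 = 285°
+30° (analog 30° ↑): 285 + 30 = 315°
+180° (complement): 315 + 180 = 495 → 495 − 360 = 135°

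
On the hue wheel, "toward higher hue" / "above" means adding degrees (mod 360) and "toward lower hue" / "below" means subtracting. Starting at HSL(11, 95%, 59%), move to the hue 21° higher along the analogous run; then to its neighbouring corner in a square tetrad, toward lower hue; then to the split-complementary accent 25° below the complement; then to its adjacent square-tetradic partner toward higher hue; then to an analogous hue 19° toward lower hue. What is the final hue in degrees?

168°

11 + 21 = 32°   (analog 21° ↑)
32 − 90 = -58 → -58 + 360 = 302°   (square ↓)
302 + 155 = 457 → 457 − 360 = 97°   (split-comp 25° ↓)
97 + 90 = 187°   (square ↑)
187 − 19 = 168°   (analog 19° ↓)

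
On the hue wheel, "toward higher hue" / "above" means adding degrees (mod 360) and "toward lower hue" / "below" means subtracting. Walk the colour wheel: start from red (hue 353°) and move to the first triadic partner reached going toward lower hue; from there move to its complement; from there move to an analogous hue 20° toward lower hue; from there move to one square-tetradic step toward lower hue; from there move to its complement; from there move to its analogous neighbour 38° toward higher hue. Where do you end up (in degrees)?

161°

−120° (triadic ↓): 353 − 120 = 233°
+180° (complement): 233 + 180 = 413 → 413 − 360 = 53°
−20° (analog 20° ↓): 53 − 20 = 33°
−90° (square ↓): 33 − 90 = -57 → -57 + 360 = 303°
+180° (complement): 303 + 180 = 483 → 483 − 360 = 123°
+38° (analog 38° ↑): 123 + 38 = 161°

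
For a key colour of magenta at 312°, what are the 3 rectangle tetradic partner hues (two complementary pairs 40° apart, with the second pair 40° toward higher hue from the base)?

A rectangular tetradic uses two complementary pairs 40° apart: offsets 0°, 40°, 180°, 220°.
312 + 40 = 352°
312 + 180 = 492 → 492 − 360 = 132°
312 + 220 = 532 → 532 − 360 = 172°

352°, 132° and 172°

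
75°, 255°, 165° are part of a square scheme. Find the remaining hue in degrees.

A square tetradic scheme places four hues every 90°.
The full set through 75° is {75°, 165°, 255°, 345°}.
Given {75°, 165°, 255°}, the missing hue is 345°.

345°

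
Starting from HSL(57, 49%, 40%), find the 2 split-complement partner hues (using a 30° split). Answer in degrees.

207° and 267°

Complement of 57°: 57 + 180 = 237°
237 − 30 = 207°
237 + 30 = 267°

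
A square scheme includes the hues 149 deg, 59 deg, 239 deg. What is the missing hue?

A square tetradic scheme places four hues every 90°.
The full set through 59° is {59°, 149°, 239°, 329°}.
Given {59°, 149°, 239°}, the missing hue is 329°.

329°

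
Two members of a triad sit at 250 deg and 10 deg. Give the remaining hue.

A triad spaces three hues 120° apart.
The full set is {10°, 130°, 250°}.

130°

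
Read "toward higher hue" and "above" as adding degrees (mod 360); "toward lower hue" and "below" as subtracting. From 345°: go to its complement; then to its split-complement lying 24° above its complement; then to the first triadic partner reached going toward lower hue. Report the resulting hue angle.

+180° (complement): 345 + 180 = 525 → 525 − 360 = 165°
+204° (split-comp 24° ↑): 165 + 204 = 369 → 369 − 360 = 9°
−120° (triadic ↓): 9 − 120 = -111 → -111 + 360 = 249°

249°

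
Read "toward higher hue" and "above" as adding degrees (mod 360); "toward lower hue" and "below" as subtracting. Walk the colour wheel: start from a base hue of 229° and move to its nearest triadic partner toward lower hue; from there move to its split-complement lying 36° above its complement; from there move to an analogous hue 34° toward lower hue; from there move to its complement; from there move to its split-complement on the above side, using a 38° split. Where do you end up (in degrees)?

229 − 120 = 109°   (triadic ↓)
109 + 216 = 325°   (split-comp 36° ↑)
325 − 34 = 291°   (analog 34° ↓)
291 + 180 = 471 → 471 − 360 = 111°   (complement)
111 + 218 = 329°   (split-comp 38° ↑)

329°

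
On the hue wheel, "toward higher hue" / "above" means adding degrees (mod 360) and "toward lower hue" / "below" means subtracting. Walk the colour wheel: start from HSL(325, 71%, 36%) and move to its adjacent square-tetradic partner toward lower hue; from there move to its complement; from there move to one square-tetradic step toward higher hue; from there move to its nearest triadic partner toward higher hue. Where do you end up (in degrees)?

square ↓ −90°: 325 − 90 = 235°
complement +180°: 235 + 180 = 415 → 415 − 360 = 55°
square ↑ +90°: 55 + 90 = 145°
triadic ↑ +120°: 145 + 120 = 265°

265°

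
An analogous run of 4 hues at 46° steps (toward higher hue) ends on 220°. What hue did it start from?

82°

3 steps of 46° (toward higher hue) give a net shift of +138°.
Start = end − shift: 220 − 138 = 82°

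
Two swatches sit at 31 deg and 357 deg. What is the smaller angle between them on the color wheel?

|31 − 357| = 326.
The shorter arc is 360 − 326 = 34°.

34°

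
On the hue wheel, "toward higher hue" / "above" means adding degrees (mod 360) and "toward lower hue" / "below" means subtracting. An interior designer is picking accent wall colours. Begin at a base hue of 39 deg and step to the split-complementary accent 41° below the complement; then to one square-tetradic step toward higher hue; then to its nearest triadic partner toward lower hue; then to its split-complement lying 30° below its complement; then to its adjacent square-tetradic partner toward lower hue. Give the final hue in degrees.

+139° (split-comp 41° ↓): 39 + 139 = 178°
+90° (square ↑): 178 + 90 = 268°
−120° (triadic ↓): 268 − 120 = 148°
+150° (split-comp 30° ↓): 148 + 150 = 298°
−90° (square ↓): 298 − 90 = 208°

208°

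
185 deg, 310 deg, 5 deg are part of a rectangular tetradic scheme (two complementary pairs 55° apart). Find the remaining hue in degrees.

A rectangular tetradic uses two complementary pairs 55° apart: offsets 0°, 55°, 180°, 235°.
Among {5°, 185°, 310°}, 185° and 5° are a 180° pair.
The remaining hue 310° needs its own complement: 310 + 180 = 490 → 490 − 360 = 130°

130°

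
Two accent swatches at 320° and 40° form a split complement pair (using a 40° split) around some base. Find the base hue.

The accents sit 40° either side of the complement, so the complement is their short-arc midpoint on the wheel.
Short-arc midpoint of 320° and 40°: 0°.
Base is 180° from the complement: 0 − 180 = -180 → -180 + 360 = 180°

180°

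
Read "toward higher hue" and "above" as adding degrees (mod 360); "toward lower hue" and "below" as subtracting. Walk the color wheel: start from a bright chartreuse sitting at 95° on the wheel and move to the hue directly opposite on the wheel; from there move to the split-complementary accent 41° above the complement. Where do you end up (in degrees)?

136°

95 + 180 = 275°   (complement)
275 + 221 = 496 → 496 − 360 = 136°   (split-comp 41° ↑)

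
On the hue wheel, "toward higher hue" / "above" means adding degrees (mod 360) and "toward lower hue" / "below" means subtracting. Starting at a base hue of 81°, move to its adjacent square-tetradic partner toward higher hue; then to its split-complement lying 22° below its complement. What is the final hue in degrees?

+90° (square ↑): 81 + 90 = 171°
+158° (split-comp 22° ↓): 171 + 158 = 329°

329°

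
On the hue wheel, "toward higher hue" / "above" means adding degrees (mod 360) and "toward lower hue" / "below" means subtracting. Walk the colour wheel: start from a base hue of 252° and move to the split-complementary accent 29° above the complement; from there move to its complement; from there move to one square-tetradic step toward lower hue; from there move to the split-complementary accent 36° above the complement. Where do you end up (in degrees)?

47°

+209° (split-comp 29° ↑): 252 + 209 = 461 → 461 − 360 = 101°
+180° (complement): 101 + 180 = 281°
−90° (square ↓): 281 − 90 = 191°
+216° (split-comp 36° ↑): 191 + 216 = 407 → 407 − 360 = 47°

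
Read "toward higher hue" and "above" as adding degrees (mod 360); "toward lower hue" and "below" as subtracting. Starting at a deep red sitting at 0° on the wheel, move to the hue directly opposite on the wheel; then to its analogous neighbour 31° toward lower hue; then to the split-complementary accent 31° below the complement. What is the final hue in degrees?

298°

complement +180°: 0 + 180 = 180°
analog 31° ↓ −31°: 180 − 31 = 149°
split-comp 31° ↓ +149°: 149 + 149 = 298°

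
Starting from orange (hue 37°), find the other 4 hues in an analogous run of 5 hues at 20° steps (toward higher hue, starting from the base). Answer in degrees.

Analogous hues sit every 20° along the wheel.
37 + 20 = 57°
37 + 40 = 77°
37 + 60 = 97°
37 + 80 = 117°

57°, 77°, 97°, 117°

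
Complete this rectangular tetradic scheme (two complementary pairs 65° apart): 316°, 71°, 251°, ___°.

136°

A rectangular tetradic uses two complementary pairs 65° apart: offsets 0°, 65°, 180°, 245°.
Among {71°, 251°, 316°}, 71° and 251° are a 180° pair.
The remaining hue 316° needs its own complement: 316 + 180 = 496 → 496 − 360 = 136°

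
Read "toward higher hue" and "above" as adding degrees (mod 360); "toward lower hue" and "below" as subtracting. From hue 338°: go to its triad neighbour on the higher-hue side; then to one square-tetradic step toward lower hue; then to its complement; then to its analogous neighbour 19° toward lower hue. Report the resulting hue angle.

169°

triadic ↑ +120°: 338 + 120 = 458 → 458 − 360 = 98°
square ↓ −90°: 98 − 90 = 8°
complement +180°: 8 + 180 = 188°
analog 19° ↓ −19°: 188 − 19 = 169°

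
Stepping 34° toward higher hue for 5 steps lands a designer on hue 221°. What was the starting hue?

5 steps of 34° (toward higher hue) give a net shift of +170°.
Start = end − shift: 221 − 170 = 51°

51°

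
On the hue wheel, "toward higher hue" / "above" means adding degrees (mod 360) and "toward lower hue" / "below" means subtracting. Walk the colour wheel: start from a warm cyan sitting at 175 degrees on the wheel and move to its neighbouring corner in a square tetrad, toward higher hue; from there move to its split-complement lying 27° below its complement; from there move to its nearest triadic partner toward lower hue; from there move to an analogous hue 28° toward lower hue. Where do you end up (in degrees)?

175 + 90 = 265°   (square ↑)
265 + 153 = 418 → 418 − 360 = 58°   (split-comp 27° ↓)
58 − 120 = -62 → -62 + 360 = 298°   (triadic ↓)
298 − 28 = 270°   (analog 28° ↓)

270°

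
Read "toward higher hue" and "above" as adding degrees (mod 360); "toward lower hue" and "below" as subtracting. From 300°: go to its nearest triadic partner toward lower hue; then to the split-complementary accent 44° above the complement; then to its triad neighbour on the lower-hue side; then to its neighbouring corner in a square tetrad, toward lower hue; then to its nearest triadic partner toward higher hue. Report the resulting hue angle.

−120° (triadic ↓): 300 − 120 = 180°
+224° (split-comp 44° ↑): 180 + 224 = 404 → 404 − 360 = 44°
−120° (triadic ↓): 44 − 120 = -76 → -76 + 360 = 284°
−90° (square ↓): 284 − 90 = 194°
+120° (triadic ↑): 194 + 120 = 314°

314°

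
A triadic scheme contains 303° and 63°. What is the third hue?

A triad spaces three hues 120° apart.
The full set is {63°, 183°, 303°}.

183°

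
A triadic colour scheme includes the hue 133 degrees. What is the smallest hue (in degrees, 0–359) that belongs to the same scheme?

13°

A triad places three hues 120° apart.
The full set through 133° is {13°, 133°, 253°}.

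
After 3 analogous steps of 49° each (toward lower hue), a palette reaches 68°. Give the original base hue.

3 steps of 49° (toward lower hue) give a net shift of −147°.
Start = end − shift: 68 + 147 = 215°

215°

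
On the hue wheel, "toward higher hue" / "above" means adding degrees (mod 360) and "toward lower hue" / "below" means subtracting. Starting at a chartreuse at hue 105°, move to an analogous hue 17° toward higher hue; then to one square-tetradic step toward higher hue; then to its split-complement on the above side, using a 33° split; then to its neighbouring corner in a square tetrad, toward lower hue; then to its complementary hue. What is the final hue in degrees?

+17° (analog 17° ↑): 105 + 17 = 122°
+90° (square ↑): 122 + 90 = 212°
+213° (split-comp 33° ↑): 212 + 213 = 425 → 425 − 360 = 65°
−90° (square ↓): 65 − 90 = -25 → -25 + 360 = 335°
+180° (complement): 335 + 180 = 515 → 515 − 360 = 155°

155°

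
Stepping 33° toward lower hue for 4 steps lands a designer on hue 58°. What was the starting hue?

190°

4 steps of 33° (toward lower hue) give a net shift of −132°.
Start = end − shift: 58 + 132 = 190°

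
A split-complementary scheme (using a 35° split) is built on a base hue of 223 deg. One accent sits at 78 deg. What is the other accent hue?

Split-complementary hues sit 35° either side of the complement.
Complement of the base 223°: 223 + 180 = 403 → 403 − 360 = 43°
The given accent 78° is 35° one side of 43°; the other accent sits 35° the other side: 43 − 35 = 8°

8°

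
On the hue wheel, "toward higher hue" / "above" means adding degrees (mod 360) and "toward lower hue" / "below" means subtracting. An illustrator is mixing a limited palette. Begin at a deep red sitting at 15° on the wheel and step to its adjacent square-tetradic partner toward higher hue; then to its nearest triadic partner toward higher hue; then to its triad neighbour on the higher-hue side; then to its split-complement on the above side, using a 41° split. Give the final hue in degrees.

206°

15 + 90 = 105°   (square ↑)
105 + 120 = 225°   (triadic ↑)
225 + 120 = 345°   (triadic ↑)
345 + 221 = 566 → 566 − 360 = 206°   (split-comp 41° ↑)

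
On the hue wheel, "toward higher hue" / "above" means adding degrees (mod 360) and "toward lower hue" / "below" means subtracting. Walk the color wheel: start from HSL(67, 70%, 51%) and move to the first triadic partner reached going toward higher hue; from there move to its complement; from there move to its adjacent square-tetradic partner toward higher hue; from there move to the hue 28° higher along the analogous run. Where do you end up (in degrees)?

125°

triadic ↑ +120°: 67 + 120 = 187°
complement +180°: 187 + 180 = 367 → 367 − 360 = 7°
square ↑ +90°: 7 + 90 = 97°
analog 28° ↑ +28°: 97 + 28 = 125°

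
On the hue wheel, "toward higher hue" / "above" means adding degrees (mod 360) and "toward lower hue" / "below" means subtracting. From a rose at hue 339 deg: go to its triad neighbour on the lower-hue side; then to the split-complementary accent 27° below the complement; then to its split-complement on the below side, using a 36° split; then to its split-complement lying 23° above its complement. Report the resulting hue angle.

359°

triadic ↓ −120°: 339 − 120 = 219°
split-comp 27° ↓ +153°: 219 + 153 = 372 → 372 − 360 = 12°
split-comp 36° ↓ +144°: 12 + 144 = 156°
split-comp 23° ↑ +203°: 156 + 203 = 359°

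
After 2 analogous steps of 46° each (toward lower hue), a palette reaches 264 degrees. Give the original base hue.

356°

2 steps of 46° (toward lower hue) give a net shift of −92°.
Start = end − shift: 264 + 92 = 356°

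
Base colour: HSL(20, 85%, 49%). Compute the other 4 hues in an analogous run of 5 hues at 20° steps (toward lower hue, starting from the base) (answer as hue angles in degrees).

0°, 340°, 320°, and 300°

Analogous hues sit every 20° along the wheel.
20 − 20 = 0°
20 − 40 = -20 → -20 + 360 = 340°
20 − 60 = -40 → -40 + 360 = 320°
20 − 80 = -60 → -60 + 360 = 300°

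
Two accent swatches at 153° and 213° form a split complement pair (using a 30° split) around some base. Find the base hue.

The accents sit 30° either side of the complement, so the complement is their short-arc midpoint on the wheel.
Short-arc midpoint of 153° and 213°: 183°.
Base is 180° from the complement: 183 − 180 = 3°

3°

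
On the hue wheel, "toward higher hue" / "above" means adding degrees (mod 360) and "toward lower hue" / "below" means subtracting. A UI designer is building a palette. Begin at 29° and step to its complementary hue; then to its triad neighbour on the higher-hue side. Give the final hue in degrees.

29 + 180 = 209°   (complement)
209 + 120 = 329°   (triadic ↑)

329°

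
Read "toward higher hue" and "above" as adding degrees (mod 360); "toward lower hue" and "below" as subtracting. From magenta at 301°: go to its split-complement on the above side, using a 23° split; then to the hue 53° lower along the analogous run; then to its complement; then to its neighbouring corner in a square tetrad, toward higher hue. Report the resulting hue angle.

1°

301 + 203 = 504 → 504 − 360 = 144°   (split-comp 23° ↑)
144 − 53 = 91°   (analog 53° ↓)
91 + 180 = 271°   (complement)
271 + 90 = 361 → 361 − 360 = 1°   (square ↑)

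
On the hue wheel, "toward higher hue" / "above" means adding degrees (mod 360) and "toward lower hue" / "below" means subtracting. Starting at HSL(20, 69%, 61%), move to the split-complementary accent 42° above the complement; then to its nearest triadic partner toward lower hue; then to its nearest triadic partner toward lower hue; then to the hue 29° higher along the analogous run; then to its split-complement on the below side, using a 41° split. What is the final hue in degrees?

170°

20 + 222 = 242°   (split-comp 42° ↑)
242 − 120 = 122°   (triadic ↓)
122 − 120 = 2°   (triadic ↓)
2 + 29 = 31°   (analog 29° ↑)
31 + 139 = 170°   (split-comp 41° ↓)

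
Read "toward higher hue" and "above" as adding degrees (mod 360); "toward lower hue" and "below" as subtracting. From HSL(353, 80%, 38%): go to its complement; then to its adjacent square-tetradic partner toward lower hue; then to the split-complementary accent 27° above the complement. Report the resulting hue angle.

290°

complement +180°: 353 + 180 = 533 → 533 − 360 = 173°
square ↓ −90°: 173 − 90 = 83°
split-comp 27° ↑ +207°: 83 + 207 = 290°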